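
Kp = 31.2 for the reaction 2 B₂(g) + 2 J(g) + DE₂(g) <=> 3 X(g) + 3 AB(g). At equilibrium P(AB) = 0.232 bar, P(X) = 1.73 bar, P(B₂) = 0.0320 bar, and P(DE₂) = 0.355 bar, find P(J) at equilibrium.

P(J) = 2.39 bar

At equilibrium, Kp = P(X)³·P(AB)³ / (P(B₂)²·P(J)²·P(DE₂)) = 31.2.
(1.73)³·(0.232)³ / ((0.0320)²·(P(J))²·(0.355)) = 31.2
P(J)² = 5.70 ⇒ P(J) = 2.39 bar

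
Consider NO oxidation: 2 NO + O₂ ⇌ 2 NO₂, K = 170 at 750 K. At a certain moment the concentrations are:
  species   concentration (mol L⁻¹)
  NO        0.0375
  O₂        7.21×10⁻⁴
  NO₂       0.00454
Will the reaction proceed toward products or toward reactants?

Q = [NO₂]² / ([NO]²·[O₂]) = (0.00454)² / ((0.0375)²·(7.21×10⁻⁴)) = 20.3
Q = 20.3 < K = 170, so the forward reaction proceeds.

forward (toward products)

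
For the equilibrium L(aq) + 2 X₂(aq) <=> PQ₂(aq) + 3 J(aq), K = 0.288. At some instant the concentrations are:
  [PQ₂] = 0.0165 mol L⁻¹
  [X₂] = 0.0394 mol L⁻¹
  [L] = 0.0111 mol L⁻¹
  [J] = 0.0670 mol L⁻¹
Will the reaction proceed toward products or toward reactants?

no net change (already at equilibrium)

Q = [PQ₂]·[J]³ / ([L]·[X₂]²) = (0.0165)·(0.0670)³ / ((0.0111)·(0.0394)²) = 0.288
Q = 0.288 = K, so the system is already at equilibrium.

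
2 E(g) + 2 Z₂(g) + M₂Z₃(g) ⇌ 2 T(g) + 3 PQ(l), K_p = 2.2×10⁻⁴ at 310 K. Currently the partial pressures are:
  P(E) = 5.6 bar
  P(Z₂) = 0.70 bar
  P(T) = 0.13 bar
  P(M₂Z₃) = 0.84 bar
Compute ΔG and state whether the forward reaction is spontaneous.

ΔG = 4.60 kJ/mol; the forward reaction is non-spontaneous

(PQ is a pure liquid — omitted from Q_p.)
Q_p = P(T)² / (P(E)²·P(Z₂)²·P(M₂Z₃)) = (0.13)² / ((5.6)²·(0.70)²·(0.84)) = 0.00131
ΔG = RT ln(Q_p/K_p) = (8.314 J mol⁻¹ K⁻¹)(310 K) × ln(0.00131/2.2×10⁻⁴)
   = (2.577 kJ/mol)(1.784) = 4.60 kJ/mol
ΔG > 0, so the forward reaction is non-spontaneous (proceeds in reverse).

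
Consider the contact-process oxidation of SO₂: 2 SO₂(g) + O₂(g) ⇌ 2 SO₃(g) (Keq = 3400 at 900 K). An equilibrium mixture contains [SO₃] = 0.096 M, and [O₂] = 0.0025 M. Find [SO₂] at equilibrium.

[SO₂] = 0.033 M

At equilibrium, Keq = [SO₃]² / ([SO₂]²·[O₂]) = 3400.
(0.096)² / (([SO₂])²·(0.0025)) = 3400
[SO₂]² = 0.00108 ⇒ [SO₂] = 0.033 M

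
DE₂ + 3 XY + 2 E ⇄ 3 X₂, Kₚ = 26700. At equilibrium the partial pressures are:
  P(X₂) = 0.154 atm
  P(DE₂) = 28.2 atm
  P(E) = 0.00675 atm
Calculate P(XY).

P(XY) = 0.0474 atm

At equilibrium, Kₚ = P(X₂)³ / (P(DE₂)·P(XY)³·P(E)²) = 26700.
(0.154)³ / ((28.2)·(P(XY))³·(0.00675)²) = 26700
P(XY)³ = 1.06×10⁻⁴ ⇒ P(XY) = 0.0474 atm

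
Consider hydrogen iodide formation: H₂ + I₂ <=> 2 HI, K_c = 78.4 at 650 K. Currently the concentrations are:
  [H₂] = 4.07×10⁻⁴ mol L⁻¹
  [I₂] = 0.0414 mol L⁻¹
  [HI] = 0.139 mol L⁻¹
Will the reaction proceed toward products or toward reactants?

to the left

Q_c = [HI]² / ([H₂]·[I₂]) = (0.139)² / ((4.07×10⁻⁴)·(0.0414)) = 1150
Q_c = 1150 > K_c = 78.4, so the reverse reaction proceeds.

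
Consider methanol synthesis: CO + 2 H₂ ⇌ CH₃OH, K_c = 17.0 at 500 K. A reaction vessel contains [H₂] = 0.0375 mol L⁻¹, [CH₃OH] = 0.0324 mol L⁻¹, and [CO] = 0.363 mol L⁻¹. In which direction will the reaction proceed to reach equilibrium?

Q_c = [CH₃OH] / ([CO]·[H₂]²) = (0.0324) / ((0.363)·(0.0375)²) = 63.5
Q_c = 63.5 > K_c = 17.0, so the reverse reaction proceeds.

in the reverse direction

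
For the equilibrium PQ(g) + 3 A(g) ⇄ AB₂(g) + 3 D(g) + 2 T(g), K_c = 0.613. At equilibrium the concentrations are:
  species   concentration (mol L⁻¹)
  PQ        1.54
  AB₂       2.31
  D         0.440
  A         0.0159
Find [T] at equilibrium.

[T] = 0.00439 mol L⁻¹

At equilibrium, K_c = [AB₂]·[D]³·[T]² / ([PQ]·[A]³) = 0.613.
(2.31)·(0.440)³·([T])² / ((1.54)·(0.0159)³) = 0.613
[T]² = 1.93×10⁻⁵ ⇒ [T] = 0.00439 mol L⁻¹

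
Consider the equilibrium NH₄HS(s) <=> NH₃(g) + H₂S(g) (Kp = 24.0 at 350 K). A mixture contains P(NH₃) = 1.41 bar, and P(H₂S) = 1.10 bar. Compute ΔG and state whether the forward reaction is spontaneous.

ΔG = -7.97 kJ/mol; the forward reaction is spontaneous

(NH₄HS is a pure solid — omitted from Qp.)
Qp = P(NH₃)·P(H₂S) = (1.41)·(1.10) = 1.55
ΔG = RT ln(Qp/Kp) = (8.314 J mol⁻¹ K⁻¹)(350 K) × ln(1.55/24.0)
   = (2.910 kJ/mol)(-2.740) = -7.97 kJ/mol
ΔG < 0, so the forward reaction is spontaneous (proceeds forward).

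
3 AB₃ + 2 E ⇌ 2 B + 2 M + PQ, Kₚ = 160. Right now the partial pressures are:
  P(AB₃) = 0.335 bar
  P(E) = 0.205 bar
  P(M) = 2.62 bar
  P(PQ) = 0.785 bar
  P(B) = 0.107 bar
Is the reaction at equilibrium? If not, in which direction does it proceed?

Qₚ = P(B)²·P(M)²·P(PQ) / (P(AB₃)³·P(E)²) = (0.107)²·(2.62)²·(0.785) / ((0.335)³·(0.205)²) = 39.0
Qₚ = 39.0 < Kₚ = 160, so the forward reaction proceeds.

in the forward direction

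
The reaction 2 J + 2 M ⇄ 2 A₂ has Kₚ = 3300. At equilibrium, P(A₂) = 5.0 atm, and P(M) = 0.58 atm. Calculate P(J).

At equilibrium, Kₚ = P(A₂)² / (P(J)²·P(M)²) = 3300.
(5.0)² / ((P(J))²·(0.58)²) = 3300
P(J)² = 0.0225 ⇒ P(J) = 0.15 atm

P(J) = 0.15 atm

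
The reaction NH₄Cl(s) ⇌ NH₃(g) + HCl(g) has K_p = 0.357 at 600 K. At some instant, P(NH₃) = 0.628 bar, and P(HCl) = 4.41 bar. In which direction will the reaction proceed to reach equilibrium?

reverse (toward reactants)

(NH₄Cl is a pure solid — omitted from Q_p.)
Q_p = P(NH₃)·P(HCl) = (0.628)·(4.41) = 2.77
Q_p = 2.77 > K_p = 0.357, so the reverse reaction proceeds.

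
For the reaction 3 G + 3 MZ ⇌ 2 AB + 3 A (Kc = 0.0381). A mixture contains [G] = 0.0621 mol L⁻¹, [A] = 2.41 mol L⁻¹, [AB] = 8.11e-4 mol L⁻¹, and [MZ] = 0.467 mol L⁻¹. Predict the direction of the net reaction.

toward reactants

Qc = [AB]²·[A]³ / ([G]³·[MZ]³) = (8.11e-4)²·(2.41)³ / ((0.0621)³·(0.467)³) = 0.377
Qc = 0.377 > Kc = 0.0381, so the reverse reaction proceeds.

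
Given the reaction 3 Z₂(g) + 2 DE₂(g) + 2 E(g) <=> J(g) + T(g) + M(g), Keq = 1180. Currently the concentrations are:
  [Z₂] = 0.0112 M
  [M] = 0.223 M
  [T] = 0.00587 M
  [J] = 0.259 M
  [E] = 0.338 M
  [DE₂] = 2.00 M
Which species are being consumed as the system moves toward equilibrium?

Q = [J]·[T]·[M] / ([Z₂]³·[DE₂]²·[E]²) = (0.259)·(0.00587)·(0.223) / ((0.0112)³·(2.00)²·(0.338)²) = 528
Q = 528 < Keq = 1180: net forward reaction.

Z₂, DE₂, E (reactants)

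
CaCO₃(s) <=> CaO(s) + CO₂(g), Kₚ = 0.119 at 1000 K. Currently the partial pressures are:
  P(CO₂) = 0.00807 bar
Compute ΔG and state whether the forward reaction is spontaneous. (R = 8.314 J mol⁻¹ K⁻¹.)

(CaCO₃, CaO are pure solids — omitted from Qₚ.)
Qₚ = P(CO₂) = 0.00807
ΔG = RT ln(Qₚ/Kₚ) = (8.314 J mol⁻¹ K⁻¹)(1000 K) × ln(0.00807/0.119)
   = (8.314 kJ/mol)(-2.691) = -22.4 kJ/mol
ΔG < 0, so the forward reaction is spontaneous (proceeds forward).

ΔG = -22.4 kJ/mol; the forward reaction is spontaneous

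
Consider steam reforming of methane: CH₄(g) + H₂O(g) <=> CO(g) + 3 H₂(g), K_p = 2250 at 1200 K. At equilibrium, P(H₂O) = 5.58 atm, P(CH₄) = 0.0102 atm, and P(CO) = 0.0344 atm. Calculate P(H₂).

P(H₂) = 15.5 atm

At equilibrium, K_p = P(CO)·P(H₂)³ / (P(CH₄)·P(H₂O)) = 2250.
(0.0344)·(P(H₂))³ / ((0.0102)·(5.58)) = 2250
P(H₂)³ = 3720 ⇒ P(H₂) = 15.5 atm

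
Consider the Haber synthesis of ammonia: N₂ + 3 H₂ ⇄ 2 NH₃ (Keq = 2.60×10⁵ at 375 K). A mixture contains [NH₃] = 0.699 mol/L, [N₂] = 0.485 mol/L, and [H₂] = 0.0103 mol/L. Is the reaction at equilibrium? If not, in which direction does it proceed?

reverse (toward reactants)

Q = [NH₃]² / ([N₂]·[H₂]³) = (0.699)² / ((0.485)·(0.0103)³) = 9.22×10⁵
Q = 9.22×10⁵ > Keq = 2.60×10⁵, so the reverse reaction proceeds.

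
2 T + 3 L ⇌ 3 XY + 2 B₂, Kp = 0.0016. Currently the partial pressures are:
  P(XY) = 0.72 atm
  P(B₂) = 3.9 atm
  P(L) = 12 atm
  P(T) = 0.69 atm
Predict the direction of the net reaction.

Qp = P(XY)³·P(B₂)² / (P(T)²·P(L)³) = (0.72)³·(3.9)² / ((0.69)²·(12)³) = 0.0069
Qp = 0.0069 > Kp = 0.0016, so the reverse reaction proceeds.

toward reactants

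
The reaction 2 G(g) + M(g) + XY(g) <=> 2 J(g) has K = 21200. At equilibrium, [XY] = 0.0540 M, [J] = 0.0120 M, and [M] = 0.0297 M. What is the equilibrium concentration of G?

At equilibrium, K = [J]² / ([G]²·[M]·[XY]) = 21200.
(0.0120)² / (([G])²·(0.0297)·(0.0540)) = 21200
[G]² = 4.24×10⁻⁶ ⇒ [G] = 0.00206 M

[G] = 0.00206 M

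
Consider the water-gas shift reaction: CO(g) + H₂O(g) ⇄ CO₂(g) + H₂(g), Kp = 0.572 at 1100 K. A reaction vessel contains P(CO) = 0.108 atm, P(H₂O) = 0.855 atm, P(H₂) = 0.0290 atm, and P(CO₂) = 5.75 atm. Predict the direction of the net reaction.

Qp = P(CO₂)·P(H₂) / (P(CO)·P(H₂O)) = (5.75)·(0.0290) / ((0.108)·(0.855)) = 1.81
Qp = 1.81 > Kp = 0.572, so the reverse reaction proceeds.

in the reverse direction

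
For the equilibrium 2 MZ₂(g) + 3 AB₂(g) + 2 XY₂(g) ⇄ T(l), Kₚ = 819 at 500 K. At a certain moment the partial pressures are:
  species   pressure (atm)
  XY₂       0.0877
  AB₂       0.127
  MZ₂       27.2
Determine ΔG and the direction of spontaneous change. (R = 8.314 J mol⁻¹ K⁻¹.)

(T is a pure liquid — omitted from Qₚ.)
Qₚ = 1 / (P(MZ₂)²·P(AB₂)³·P(XY₂)²) = 1 / ((27.2)²·(0.127)³·(0.0877)²) = 85.8
ΔG = RT ln(Qₚ/Kₚ) = (8.314 J mol⁻¹ K⁻¹)(500 K) × ln(85.8/819)
   = (4.157 kJ/mol)(-2.256) = -9.38 kJ/mol
ΔG < 0, so the forward reaction is spontaneous (proceeds forward).

ΔG = -9.38 kJ/mol; the forward reaction is spontaneous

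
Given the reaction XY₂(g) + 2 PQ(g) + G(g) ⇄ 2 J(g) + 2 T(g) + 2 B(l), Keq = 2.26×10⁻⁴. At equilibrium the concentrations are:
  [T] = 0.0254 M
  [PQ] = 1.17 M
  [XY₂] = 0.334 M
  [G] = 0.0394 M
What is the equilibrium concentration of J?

(B is a pure liquid — omitted from Keq.)
At equilibrium, Keq = [J]²·[T]² / ([XY₂]·[PQ]²·[G]) = 2.26×10⁻⁴.
([J])²·(0.0254)² / ((0.334)·(1.17)²·(0.0394)) = 2.26×10⁻⁴
[J]² = 0.00631 ⇒ [J] = 0.0794 M

[J] = 0.0794 M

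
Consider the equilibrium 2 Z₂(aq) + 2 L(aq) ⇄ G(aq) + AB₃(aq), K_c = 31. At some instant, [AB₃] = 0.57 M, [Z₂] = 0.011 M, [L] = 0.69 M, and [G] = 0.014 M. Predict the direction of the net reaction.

Q_c = [G]·[AB₃] / ([Z₂]²·[L]²) = (0.014)·(0.57) / ((0.011)²·(0.69)²) = 140
Q_c = 140 > K_c = 31, so the reverse reaction proceeds.

toward reactants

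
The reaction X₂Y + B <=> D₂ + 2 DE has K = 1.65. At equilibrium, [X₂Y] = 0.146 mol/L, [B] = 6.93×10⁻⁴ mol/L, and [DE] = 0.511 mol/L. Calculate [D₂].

[D₂] = 6.39×10⁻⁴ mol/L

At equilibrium, K = [D₂]·[DE]² / ([X₂Y]·[B]) = 1.65.
([D₂])·(0.511)² / ((0.146)·(6.93×10⁻⁴)) = 1.65
[D₂] = 6.39×10⁻⁴ mol/L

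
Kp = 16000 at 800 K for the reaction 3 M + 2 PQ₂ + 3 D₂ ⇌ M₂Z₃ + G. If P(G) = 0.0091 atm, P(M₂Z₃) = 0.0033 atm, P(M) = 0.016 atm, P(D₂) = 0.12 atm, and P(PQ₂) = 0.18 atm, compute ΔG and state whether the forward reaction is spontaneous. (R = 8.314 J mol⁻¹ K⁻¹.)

Qp = P(M₂Z₃)·P(G) / (P(M)³·P(PQ₂)²·P(D₂)³) = (0.0033)·(0.0091) / ((0.016)³·(0.18)²·(0.12)³) = 1.31×10⁵
ΔG = RT ln(Qp/Kp) = (8.314 J mol⁻¹ K⁻¹)(800 K) × ln(1.31×10⁵/16000)
   = (6.651 kJ/mol)(2.103) = 14.0 kJ/mol
ΔG > 0, so the forward reaction is non-spontaneous (proceeds in reverse).

ΔG = 14.0 kJ/mol; the forward reaction is non-spontaneous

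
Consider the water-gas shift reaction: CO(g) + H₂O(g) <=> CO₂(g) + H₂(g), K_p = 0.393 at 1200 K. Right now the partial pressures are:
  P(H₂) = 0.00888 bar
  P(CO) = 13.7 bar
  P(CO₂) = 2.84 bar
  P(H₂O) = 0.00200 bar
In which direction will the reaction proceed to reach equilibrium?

to the left

Q_p = P(CO₂)·P(H₂) / (P(CO)·P(H₂O)) = (2.84)·(0.00888) / ((13.7)·(0.00200)) = 0.920
Q_p = 0.920 > K_p = 0.393, so the reverse reaction proceeds.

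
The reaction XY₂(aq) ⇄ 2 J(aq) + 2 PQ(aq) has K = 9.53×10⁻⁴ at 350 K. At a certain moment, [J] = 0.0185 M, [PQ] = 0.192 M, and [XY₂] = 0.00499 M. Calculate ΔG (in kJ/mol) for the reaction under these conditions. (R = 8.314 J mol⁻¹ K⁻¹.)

Q = [J]²·[PQ]² / [XY₂] = (0.0185)²·(0.192)² / (0.00499) = 0.00253
ΔG = RT ln(Q/K) = (8.314 J mol⁻¹ K⁻¹)(350 K) × ln(0.00253/9.53×10⁻⁴)
   = (2.910 kJ/mol)(0.9764) = 2.84 kJ/mol
ΔG > 0, so the forward reaction is non-spontaneous (proceeds in reverse).

ΔG = 2.84 kJ/mol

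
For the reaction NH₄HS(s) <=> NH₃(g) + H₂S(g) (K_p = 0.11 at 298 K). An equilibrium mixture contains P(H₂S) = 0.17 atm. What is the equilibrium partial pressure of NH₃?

P(NH₃) = 0.65 atm

(NH₄HS is a pure solid — omitted from K_p.)
At equilibrium, K_p = P(NH₃)·P(H₂S) = 0.11.
(P(NH₃))·(0.17) = 0.11
P(NH₃) = 0.647 = 0.65 atm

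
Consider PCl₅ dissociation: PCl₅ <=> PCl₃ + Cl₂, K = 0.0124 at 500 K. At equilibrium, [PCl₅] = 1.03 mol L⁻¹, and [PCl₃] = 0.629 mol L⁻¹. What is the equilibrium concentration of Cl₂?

[Cl₂] = 0.0203 mol L⁻¹

At equilibrium, K = [PCl₃]·[Cl₂] / [PCl₅] = 0.0124.
(0.629)·([Cl₂]) / (1.03) = 0.0124
[Cl₂] = 0.0203 mol L⁻¹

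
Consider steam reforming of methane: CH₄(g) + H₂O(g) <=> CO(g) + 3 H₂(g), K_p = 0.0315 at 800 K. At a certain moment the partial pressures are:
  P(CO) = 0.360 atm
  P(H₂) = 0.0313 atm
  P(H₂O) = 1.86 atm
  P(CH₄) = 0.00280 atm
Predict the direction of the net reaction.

forward (toward products)

Q_p = P(CO)·P(H₂)³ / (P(CH₄)·P(H₂O)) = (0.360)·(0.0313)³ / ((0.00280)·(1.86)) = 0.00212
Q_p = 0.00212 < K_p = 0.0315, so the forward reaction proceeds.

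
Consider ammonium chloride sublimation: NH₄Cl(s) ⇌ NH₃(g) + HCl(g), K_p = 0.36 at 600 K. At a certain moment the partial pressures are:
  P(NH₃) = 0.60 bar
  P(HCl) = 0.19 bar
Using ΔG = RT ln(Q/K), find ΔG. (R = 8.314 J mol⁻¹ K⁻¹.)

ΔG = -5.74 kJ/mol

(NH₄Cl is a pure solid — omitted from Q_p.)
Q_p = P(NH₃)·P(HCl) = (0.60)·(0.19) = 0.114
ΔG = RT ln(Q_p/K_p) = (8.314 J mol⁻¹ K⁻¹)(600 K) × ln(0.114/0.36)
   = (4.988 kJ/mol)(-1.150) = -5.74 kJ/mol
ΔG < 0, so the forward reaction is spontaneous (proceeds forward).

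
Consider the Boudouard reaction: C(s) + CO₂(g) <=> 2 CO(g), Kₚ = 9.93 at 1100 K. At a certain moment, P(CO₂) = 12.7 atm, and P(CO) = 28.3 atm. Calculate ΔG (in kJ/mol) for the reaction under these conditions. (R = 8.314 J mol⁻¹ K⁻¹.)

(C is a pure solid — omitted from Qₚ.)
Qₚ = P(CO)² / P(CO₂) = (28.3)² / (12.7) = 63.1
ΔG = RT ln(Qₚ/Kₚ) = (8.314 J mol⁻¹ K⁻¹)(1100 K) × ln(63.1/9.93)
   = (9.145 kJ/mol)(1.849) = 16.9 kJ/mol
ΔG > 0, so the forward reaction is non-spontaneous (proceeds in reverse).

ΔG = 16.9 kJ/mol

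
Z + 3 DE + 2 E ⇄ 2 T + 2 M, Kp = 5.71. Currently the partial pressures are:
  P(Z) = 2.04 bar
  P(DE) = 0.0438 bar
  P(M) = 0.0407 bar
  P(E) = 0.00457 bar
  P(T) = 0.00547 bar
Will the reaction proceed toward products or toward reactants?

Qp = P(T)²·P(M)² / (P(Z)·P(DE)³·P(E)²) = (0.00547)²·(0.0407)² / ((2.04)·(0.0438)³·(0.00457)²) = 13.8
Qp = 13.8 > Kp = 5.71, so the reverse reaction proceeds.

reverse (toward reactants)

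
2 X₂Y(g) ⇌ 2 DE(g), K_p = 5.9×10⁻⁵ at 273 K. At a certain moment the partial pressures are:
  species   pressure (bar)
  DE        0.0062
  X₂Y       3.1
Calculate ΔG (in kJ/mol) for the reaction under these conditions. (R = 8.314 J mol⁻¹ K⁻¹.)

Q_p = P(DE)² / P(X₂Y)² = (0.0062)² / (3.1)² = 4.00×10⁻⁶
ΔG = RT ln(Q_p/K_p) = (8.314 J mol⁻¹ K⁻¹)(273 K) × ln(4.00×10⁻⁶/5.9×10⁻⁵)
   = (2.270 kJ/mol)(-2.691) = -6.11 kJ/mol
ΔG < 0, so the forward reaction is spontaneous (proceeds forward).

ΔG = -6.11 kJ/mol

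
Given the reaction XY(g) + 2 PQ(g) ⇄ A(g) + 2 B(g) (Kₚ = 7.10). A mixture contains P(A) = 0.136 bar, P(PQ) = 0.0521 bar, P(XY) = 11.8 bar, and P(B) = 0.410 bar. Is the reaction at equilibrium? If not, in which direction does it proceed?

Qₚ = P(A)·P(B)² / (P(XY)·P(PQ)²) = (0.136)·(0.410)² / ((11.8)·(0.0521)²) = 0.714
Qₚ = 0.714 < Kₚ = 7.10, so the forward reaction proceeds.

forward (toward products)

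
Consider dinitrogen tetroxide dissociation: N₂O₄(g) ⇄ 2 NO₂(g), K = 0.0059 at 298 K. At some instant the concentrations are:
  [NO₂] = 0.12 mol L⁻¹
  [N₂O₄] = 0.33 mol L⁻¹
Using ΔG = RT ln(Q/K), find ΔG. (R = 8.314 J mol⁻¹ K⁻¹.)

Q = [NO₂]² / [N₂O₄] = (0.12)² / (0.33) = 0.0436
ΔG = RT ln(Q/K) = (8.314 J mol⁻¹ K⁻¹)(298 K) × ln(0.0436/0.0059)
   = (2.478 kJ/mol)(2.000) = 4.96 kJ/mol
ΔG > 0, so the forward reaction is non-spontaneous (proceeds in reverse).

ΔG = 4.96 kJ/mol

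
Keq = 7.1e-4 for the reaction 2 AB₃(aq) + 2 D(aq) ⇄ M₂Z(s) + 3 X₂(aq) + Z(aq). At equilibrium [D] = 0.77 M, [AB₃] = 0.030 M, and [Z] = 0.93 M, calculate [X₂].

[X₂] = 0.0074 M

(M₂Z is a pure solid — omitted from Keq.)
At equilibrium, Keq = [X₂]³·[Z] / ([AB₃]²·[D]²) = 7.1e-4.
([X₂])³·(0.93) / ((0.030)²·(0.77)²) = 7.1e-4
[X₂]³ = 4.07e-7 ⇒ [X₂] = 0.0074 M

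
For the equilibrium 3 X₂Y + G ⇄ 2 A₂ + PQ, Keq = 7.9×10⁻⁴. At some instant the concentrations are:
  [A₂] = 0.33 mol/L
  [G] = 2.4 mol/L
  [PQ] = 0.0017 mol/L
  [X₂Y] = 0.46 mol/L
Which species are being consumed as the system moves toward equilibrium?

Q = [A₂]²·[PQ] / ([X₂Y]³·[G]) = (0.33)²·(0.0017) / ((0.46)³·(2.4)) = 7.9×10⁻⁴
Q = 7.9×10⁻⁴ = Keq; the system is at equilibrium.

none (at equilibrium)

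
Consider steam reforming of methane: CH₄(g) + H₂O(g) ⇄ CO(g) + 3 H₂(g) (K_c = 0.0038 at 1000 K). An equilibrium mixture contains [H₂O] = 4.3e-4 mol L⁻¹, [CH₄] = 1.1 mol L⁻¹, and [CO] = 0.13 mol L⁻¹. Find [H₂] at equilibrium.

[H₂] = 0.024 mol L⁻¹

At equilibrium, K_c = [CO]·[H₂]³ / ([CH₄]·[H₂O]) = 0.0038.
(0.13)·([H₂])³ / ((1.1)·(4.3e-4)) = 0.0038
[H₂]³ = 1.38e-5 ⇒ [H₂] = 0.024 mol L⁻¹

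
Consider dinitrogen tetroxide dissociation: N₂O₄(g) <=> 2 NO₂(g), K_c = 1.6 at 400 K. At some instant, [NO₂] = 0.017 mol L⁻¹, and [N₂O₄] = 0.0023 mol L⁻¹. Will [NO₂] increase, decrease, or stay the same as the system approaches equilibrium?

Q_c = [NO₂]² / [N₂O₄] = (0.017)² / (0.0023) = 0.13
Q_c = 0.13 < K_c = 1.6: net forward reaction.
NO₂ is a product, so it increases.

increase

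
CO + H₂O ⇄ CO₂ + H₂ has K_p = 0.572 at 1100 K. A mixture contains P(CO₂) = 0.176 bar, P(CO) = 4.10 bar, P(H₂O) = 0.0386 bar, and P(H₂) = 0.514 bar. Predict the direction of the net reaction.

no net change (already at equilibrium)

Q_p = P(CO₂)·P(H₂) / (P(CO)·P(H₂O)) = (0.176)·(0.514) / ((4.10)·(0.0386)) = 0.572
Q_p = 0.572 = K_p, so the system is already at equilibrium.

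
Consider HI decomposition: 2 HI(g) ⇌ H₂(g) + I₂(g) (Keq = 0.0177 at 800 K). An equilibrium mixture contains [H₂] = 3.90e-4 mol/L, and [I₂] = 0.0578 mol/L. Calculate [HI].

At equilibrium, Keq = [H₂]·[I₂] / [HI]² = 0.0177.
(3.90e-4)·(0.0578) / ([HI])² = 0.0177
[HI]² = 0.00127 ⇒ [HI] = 0.0357 mol/L

[HI] = 0.0357 mol/L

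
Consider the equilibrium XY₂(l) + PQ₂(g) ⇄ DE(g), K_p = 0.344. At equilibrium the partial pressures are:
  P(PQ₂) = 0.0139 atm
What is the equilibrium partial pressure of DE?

(XY₂ is a pure liquid — omitted from K_p.)
At equilibrium, K_p = P(DE) / P(PQ₂) = 0.344.
(P(DE)) / (0.0139) = 0.344
P(DE) = 0.00478 atm

P(DE) = 0.00478 atm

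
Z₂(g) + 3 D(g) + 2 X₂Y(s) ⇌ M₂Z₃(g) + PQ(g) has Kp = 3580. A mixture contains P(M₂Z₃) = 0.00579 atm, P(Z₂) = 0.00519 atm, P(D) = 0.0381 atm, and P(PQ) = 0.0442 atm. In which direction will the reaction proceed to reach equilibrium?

(X₂Y is a pure solid — omitted from Qp.)
Qp = P(M₂Z₃)·P(PQ) / (P(Z₂)·P(D)³) = (0.00579)·(0.0442) / ((0.00519)·(0.0381)³) = 892
Qp = 892 < Kp = 3580, so the forward reaction proceeds.

forward (toward products)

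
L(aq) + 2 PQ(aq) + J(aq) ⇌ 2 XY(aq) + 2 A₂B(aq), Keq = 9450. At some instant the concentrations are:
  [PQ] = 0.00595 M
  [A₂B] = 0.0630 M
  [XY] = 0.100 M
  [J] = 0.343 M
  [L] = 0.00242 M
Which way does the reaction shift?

Q = [XY]²·[A₂B]² / ([L]·[PQ]²·[J]) = (0.100)²·(0.0630)² / ((0.00242)·(0.00595)²·(0.343)) = 1350
Q = 1350 < Keq = 9450, so the forward reaction proceeds.

forward (toward products)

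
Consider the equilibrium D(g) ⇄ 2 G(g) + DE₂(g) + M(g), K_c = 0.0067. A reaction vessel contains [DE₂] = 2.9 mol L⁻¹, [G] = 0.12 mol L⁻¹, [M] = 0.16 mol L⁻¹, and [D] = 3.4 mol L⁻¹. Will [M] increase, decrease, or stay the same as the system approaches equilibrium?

increase

Q_c = [G]²·[DE₂]·[M] / [D] = (0.12)²·(2.9)·(0.16) / (3.4) = 0.0020
Q_c = 0.0020 < K_c = 0.0067: net forward reaction.
M is a product, so it increases.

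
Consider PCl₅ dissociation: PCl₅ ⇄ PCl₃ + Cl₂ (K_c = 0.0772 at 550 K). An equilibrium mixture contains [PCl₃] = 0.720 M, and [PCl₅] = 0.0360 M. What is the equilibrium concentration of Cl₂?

At equilibrium, K_c = [PCl₃]·[Cl₂] / [PCl₅] = 0.0772.
(0.720)·([Cl₂]) / (0.0360) = 0.0772
[Cl₂] = 0.00386 M

[Cl₂] = 0.00386 M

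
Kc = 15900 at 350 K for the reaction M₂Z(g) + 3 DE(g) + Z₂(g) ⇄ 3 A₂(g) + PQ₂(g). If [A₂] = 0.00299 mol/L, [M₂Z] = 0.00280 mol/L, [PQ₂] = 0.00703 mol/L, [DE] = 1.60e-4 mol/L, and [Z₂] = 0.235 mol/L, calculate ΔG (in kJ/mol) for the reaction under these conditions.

ΔG = 4.30 kJ/mol

Qc = [A₂]³·[PQ₂] / ([M₂Z]·[DE]³·[Z₂]) = (0.00299)³·(0.00703) / ((0.00280)·(1.60e-4)³·(0.235)) = 69700
ΔG = RT ln(Qc/Kc) = (8.314 J mol⁻¹ K⁻¹)(350 K) × ln(69700/15900)
   = (2.910 kJ/mol)(1.478) = 4.30 kJ/mol
ΔG > 0, so the forward reaction is non-spontaneous (proceeds in reverse).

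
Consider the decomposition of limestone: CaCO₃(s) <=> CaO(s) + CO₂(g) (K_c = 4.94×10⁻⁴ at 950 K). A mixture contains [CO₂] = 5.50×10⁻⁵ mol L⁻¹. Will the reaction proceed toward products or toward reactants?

(CaCO₃, CaO are pure solids — omitted from Q_c.)
Q_c = [CO₂] = 5.50×10⁻⁵
Q_c = 5.50×10⁻⁵ < K_c = 4.94×10⁻⁴, so the forward reaction proceeds.

to the right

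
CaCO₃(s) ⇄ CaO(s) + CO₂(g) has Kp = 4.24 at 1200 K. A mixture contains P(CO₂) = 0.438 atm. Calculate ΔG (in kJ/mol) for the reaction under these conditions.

(CaCO₃, CaO are pure solids — omitted from Qp.)
Qp = P(CO₂) = 0.438
ΔG = RT ln(Qp/Kp) = (8.314 J mol⁻¹ K⁻¹)(1200 K) × ln(0.438/4.24)
   = (9.977 kJ/mol)(-2.270) = -22.6 kJ/mol
ΔG < 0, so the forward reaction is spontaneous (proceeds forward).

ΔG = -22.6 kJ/mol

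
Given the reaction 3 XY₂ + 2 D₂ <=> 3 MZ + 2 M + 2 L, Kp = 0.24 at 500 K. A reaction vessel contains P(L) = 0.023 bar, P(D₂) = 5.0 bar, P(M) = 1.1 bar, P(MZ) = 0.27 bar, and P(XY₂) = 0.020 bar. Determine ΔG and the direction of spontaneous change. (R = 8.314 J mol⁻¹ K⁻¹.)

Qp = P(MZ)³·P(M)²·P(L)² / (P(XY₂)³·P(D₂)²) = (0.27)³·(1.1)²·(0.023)² / ((0.020)³·(5.0)²) = 0.0630
ΔG = RT ln(Qp/Kp) = (8.314 J mol⁻¹ K⁻¹)(500 K) × ln(0.0630/0.24)
   = (4.157 kJ/mol)(-1.338) = -5.56 kJ/mol
ΔG < 0, so the forward reaction is spontaneous (proceeds forward).

ΔG = -5.56 kJ/mol; the forward reaction is spontaneous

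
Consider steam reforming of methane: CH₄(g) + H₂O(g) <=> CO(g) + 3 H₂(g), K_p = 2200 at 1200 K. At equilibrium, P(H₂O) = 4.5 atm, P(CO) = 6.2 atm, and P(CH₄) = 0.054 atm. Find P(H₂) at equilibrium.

At equilibrium, K_p = P(CO)·P(H₂)³ / (P(CH₄)·P(H₂O)) = 2200.
(6.2)·(P(H₂))³ / ((0.054)·(4.5)) = 2200
P(H₂)³ = 86.2 ⇒ P(H₂) = 4.4 atm

P(H₂) = 4.4 atm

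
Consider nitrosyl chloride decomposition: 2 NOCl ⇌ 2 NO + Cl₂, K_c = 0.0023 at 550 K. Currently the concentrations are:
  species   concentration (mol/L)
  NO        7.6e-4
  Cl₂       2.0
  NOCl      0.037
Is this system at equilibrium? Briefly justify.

no; Q < K, reaction proceeds forward

Q_c = [NO]²·[Cl₂] / [NOCl]² = (7.6e-4)²·(2.0) / (0.037)² = 8.4e-4
Q_c = 8.4e-4 < K_c = 0.0023: net forward reaction.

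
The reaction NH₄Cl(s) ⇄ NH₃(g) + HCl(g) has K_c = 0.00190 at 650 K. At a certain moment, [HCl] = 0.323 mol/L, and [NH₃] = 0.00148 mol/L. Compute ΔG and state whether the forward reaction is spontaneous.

(NH₄Cl is a pure solid — omitted from Q_c.)
Q_c = [NH₃]·[HCl] = (0.00148)·(0.323) = 4.78×10⁻⁴
ΔG = RT ln(Q_c/K_c) = (8.314 J mol⁻¹ K⁻¹)(650 K) × ln(4.78×10⁻⁴/0.00190)
   = (5.404 kJ/mol)(-1.380) = -7.46 kJ/mol
ΔG < 0, so the forward reaction is spontaneous (proceeds forward).

ΔG = -7.46 kJ/mol; the forward reaction is spontaneous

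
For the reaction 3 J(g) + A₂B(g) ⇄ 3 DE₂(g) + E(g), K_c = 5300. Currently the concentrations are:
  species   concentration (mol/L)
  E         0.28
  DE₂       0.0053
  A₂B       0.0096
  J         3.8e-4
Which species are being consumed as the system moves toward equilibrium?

Q_c = [DE₂]³·[E] / ([J]³·[A₂B]) = (0.0053)³·(0.28) / ((3.8e-4)³·(0.0096)) = 79000
Q_c = 79000 > K_c = 5300: net reverse reaction.

DE₂, E (products)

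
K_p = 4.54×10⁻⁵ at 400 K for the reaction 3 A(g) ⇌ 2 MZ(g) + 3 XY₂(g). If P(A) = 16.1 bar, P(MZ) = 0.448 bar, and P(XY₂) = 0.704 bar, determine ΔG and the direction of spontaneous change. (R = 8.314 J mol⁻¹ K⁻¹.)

Q_p = P(MZ)²·P(XY₂)³ / P(A)³ = (0.448)²·(0.704)³ / (16.1)³ = 1.68×10⁻⁵
ΔG = RT ln(Q_p/K_p) = (8.314 J mol⁻¹ K⁻¹)(400 K) × ln(1.68×10⁻⁵/4.54×10⁻⁵)
   = (3.326 kJ/mol)(-0.9941) = -3.31 kJ/mol
ΔG < 0, so the forward reaction is spontaneous (proceeds forward).

ΔG = -3.31 kJ/mol; the forward reaction is spontaneous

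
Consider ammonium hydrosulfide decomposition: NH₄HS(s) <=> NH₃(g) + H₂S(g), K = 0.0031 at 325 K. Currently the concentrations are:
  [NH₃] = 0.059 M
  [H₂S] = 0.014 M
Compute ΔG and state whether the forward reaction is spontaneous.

(NH₄HS is a pure solid — omitted from Q.)
Q = [NH₃]·[H₂S] = (0.059)·(0.014) = 8.26×10⁻⁴
ΔG = RT ln(Q/K) = (8.314 J mol⁻¹ K⁻¹)(325 K) × ln(8.26×10⁻⁴/0.0031)
   = (2.702 kJ/mol)(-1.323) = -3.57 kJ/mol
ΔG < 0, so the forward reaction is spontaneous (proceeds forward).

ΔG = -3.57 kJ/mol; the forward reaction is spontaneous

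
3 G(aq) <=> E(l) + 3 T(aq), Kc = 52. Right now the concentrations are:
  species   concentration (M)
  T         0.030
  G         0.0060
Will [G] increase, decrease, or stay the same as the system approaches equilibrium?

(E is a pure liquid — omitted from Qc.)
Qc = [T]³ / [G]³ = (0.030)³ / (0.0060)³ = 120
Qc = 120 > Kc = 52: net reverse reaction.
G is a reactant, so it increases.

increase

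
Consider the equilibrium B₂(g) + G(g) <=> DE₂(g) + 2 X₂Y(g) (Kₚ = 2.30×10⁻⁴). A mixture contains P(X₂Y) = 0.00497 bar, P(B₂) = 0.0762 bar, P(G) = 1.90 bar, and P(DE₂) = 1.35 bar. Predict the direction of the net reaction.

Qₚ = P(DE₂)·P(X₂Y)² / (P(B₂)·P(G)) = (1.35)·(0.00497)² / ((0.0762)·(1.90)) = 2.30×10⁻⁴
Qₚ = 2.30×10⁻⁴ = Kₚ, so the system is already at equilibrium.

no net change (already at equilibrium)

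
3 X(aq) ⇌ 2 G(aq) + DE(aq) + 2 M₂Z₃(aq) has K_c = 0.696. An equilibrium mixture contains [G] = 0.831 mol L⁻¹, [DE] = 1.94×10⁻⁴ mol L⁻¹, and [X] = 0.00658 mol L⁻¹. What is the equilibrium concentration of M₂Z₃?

[M₂Z₃] = 0.0385 mol L⁻¹

At equilibrium, K_c = [G]²·[DE]·[M₂Z₃]² / [X]³ = 0.696.
(0.831)²·(1.94×10⁻⁴)·([M₂Z₃])² / (0.00658)³ = 0.696
[M₂Z₃]² = 0.00148 ⇒ [M₂Z₃] = 0.0385 mol L⁻¹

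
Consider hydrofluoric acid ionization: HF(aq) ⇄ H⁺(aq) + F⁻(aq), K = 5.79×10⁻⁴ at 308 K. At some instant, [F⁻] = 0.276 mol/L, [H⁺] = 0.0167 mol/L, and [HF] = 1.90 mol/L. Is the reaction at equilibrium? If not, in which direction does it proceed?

reverse (toward reactants)

Q = [H⁺]·[F⁻] / [HF] = (0.0167)·(0.276) / (1.90) = 0.00243
Q = 0.00243 > K = 5.79×10⁻⁴, so the reverse reaction proceeds.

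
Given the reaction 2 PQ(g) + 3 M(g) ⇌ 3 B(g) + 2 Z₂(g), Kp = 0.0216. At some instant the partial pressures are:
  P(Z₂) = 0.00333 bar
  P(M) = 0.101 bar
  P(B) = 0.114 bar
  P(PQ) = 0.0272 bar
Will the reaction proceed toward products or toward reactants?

neither direction; the system is at equilibrium

Qp = P(B)³·P(Z₂)² / (P(PQ)²·P(M)³) = (0.114)³·(0.00333)² / ((0.0272)²·(0.101)³) = 0.0216
Qp = 0.0216 = Kp, so the system is already at equilibrium.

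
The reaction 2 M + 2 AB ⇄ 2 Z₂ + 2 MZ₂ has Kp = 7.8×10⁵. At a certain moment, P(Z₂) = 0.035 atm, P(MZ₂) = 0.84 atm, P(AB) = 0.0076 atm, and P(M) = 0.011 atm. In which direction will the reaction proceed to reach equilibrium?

forward (toward products)

Qp = P(Z₂)²·P(MZ₂)² / (P(M)²·P(AB)²) = (0.035)²·(0.84)² / ((0.011)²·(0.0076)²) = 1.2×10⁵
Qp = 1.2×10⁵ < Kp = 7.8×10⁵, so the forward reaction proceeds.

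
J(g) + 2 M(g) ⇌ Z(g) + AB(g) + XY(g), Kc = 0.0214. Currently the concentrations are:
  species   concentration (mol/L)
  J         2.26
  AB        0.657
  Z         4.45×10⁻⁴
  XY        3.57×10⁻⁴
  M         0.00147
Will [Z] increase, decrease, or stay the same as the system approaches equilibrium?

Qc = [Z]·[AB]·[XY] / ([J]·[M]²) = (4.45×10⁻⁴)·(0.657)·(3.57×10⁻⁴) / ((2.26)·(0.00147)²) = 0.0214
Qc = 0.0214 = Kc; the system is at equilibrium.

stay the same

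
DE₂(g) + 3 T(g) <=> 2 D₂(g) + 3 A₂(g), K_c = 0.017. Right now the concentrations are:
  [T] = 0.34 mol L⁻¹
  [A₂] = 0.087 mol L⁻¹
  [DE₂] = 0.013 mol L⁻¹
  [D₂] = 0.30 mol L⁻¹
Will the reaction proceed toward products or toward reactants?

to the left

Q_c = [D₂]²·[A₂]³ / ([DE₂]·[T]³) = (0.30)²·(0.087)³ / ((0.013)·(0.34)³) = 0.12
Q_c = 0.12 > K_c = 0.017, so the reverse reaction proceeds.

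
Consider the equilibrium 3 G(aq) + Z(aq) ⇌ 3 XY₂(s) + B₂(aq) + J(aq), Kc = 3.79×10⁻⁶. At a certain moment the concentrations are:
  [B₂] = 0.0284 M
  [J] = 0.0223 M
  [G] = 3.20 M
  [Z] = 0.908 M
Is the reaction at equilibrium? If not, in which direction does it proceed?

(XY₂ is a pure solid — omitted from Qc.)
Qc = [B₂]·[J] / ([G]³·[Z]) = (0.0284)·(0.0223) / ((3.20)³·(0.908)) = 2.13×10⁻⁵
Qc = 2.13×10⁻⁵ > Kc = 3.79×10⁻⁶, so the reverse reaction proceeds.

reverse (toward reactants)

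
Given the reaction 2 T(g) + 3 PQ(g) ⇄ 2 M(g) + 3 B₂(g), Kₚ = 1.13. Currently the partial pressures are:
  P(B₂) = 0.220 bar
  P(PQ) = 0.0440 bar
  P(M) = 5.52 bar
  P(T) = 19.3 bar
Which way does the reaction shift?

Qₚ = P(M)²·P(B₂)³ / (P(T)²·P(PQ)³) = (5.52)²·(0.220)³ / ((19.3)²·(0.0440)³) = 10.2
Qₚ = 10.2 > Kₚ = 1.13, so the reverse reaction proceeds.

to the left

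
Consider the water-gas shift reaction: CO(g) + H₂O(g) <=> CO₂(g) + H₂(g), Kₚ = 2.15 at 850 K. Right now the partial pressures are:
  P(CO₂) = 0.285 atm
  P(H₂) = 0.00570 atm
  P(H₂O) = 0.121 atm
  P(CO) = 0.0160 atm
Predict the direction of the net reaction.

Qₚ = P(CO₂)·P(H₂) / (P(CO)·P(H₂O)) = (0.285)·(0.00570) / ((0.0160)·(0.121)) = 0.839
Qₚ = 0.839 < Kₚ = 2.15, so the forward reaction proceeds.

to the right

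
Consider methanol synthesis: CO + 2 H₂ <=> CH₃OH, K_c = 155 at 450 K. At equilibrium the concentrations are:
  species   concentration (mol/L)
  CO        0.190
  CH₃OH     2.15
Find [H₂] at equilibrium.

At equilibrium, K_c = [CH₃OH] / ([CO]·[H₂]²) = 155.
(2.15) / ((0.190)·([H₂])²) = 155
[H₂]² = 0.0730 ⇒ [H₂] = 0.270 mol/L

[H₂] = 0.270 mol/L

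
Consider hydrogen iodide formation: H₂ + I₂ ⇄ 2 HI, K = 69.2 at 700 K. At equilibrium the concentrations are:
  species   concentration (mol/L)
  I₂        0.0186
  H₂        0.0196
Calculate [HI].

[HI] = 0.159 mol/L

At equilibrium, K = [HI]² / ([H₂]·[I₂]) = 69.2.
([HI])² / ((0.0196)·(0.0186)) = 69.2
[HI]² = 0.0252 ⇒ [HI] = 0.159 mol/L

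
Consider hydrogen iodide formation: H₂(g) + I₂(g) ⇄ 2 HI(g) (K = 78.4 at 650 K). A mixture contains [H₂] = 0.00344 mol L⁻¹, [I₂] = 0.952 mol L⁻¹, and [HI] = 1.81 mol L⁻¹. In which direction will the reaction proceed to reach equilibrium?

reverse (toward reactants)

Q = [HI]² / ([H₂]·[I₂]) = (1.81)² / ((0.00344)·(0.952)) = 1000
Q = 1000 > K = 78.4, so the reverse reaction proceeds.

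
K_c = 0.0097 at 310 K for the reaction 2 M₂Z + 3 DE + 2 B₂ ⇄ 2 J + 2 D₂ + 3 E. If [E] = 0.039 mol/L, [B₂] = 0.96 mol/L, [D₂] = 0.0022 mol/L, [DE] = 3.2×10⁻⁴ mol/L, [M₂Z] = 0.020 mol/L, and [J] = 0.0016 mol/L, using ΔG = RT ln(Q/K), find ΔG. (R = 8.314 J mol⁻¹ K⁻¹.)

ΔG = 4.73 kJ/mol

Q_c = [J]²·[D₂]²·[E]³ / ([M₂Z]²·[DE]³·[B₂]²) = (0.0016)²·(0.0022)²·(0.039)³ / ((0.020)²·(3.2×10⁻⁴)³·(0.96)²) = 0.0608
ΔG = RT ln(Q_c/K_c) = (8.314 J mol⁻¹ K⁻¹)(310 K) × ln(0.0608/0.0097)
   = (2.577 kJ/mol)(1.835) = 4.73 kJ/mol
ΔG > 0, so the forward reaction is non-spontaneous (proceeds in reverse).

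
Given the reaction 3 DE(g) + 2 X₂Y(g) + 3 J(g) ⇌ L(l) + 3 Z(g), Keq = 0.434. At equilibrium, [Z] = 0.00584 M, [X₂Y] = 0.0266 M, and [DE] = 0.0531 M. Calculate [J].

(L is a pure liquid — omitted from Keq.)
At equilibrium, Keq = [Z]³ / ([DE]³·[X₂Y]²·[J]³) = 0.434.
(0.00584)³ / ((0.0531)³·(0.0266)²·([J])³) = 0.434
[J]³ = 4.33 ⇒ [J] = 1.63 M

[J] = 1.63 M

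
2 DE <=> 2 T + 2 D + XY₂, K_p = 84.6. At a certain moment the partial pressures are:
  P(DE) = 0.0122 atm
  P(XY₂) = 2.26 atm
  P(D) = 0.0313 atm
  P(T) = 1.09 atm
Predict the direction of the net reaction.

in the forward direction

Q_p = P(T)²·P(D)²·P(XY₂) / P(DE)² = (1.09)²·(0.0313)²·(2.26) / (0.0122)² = 17.7
Q_p = 17.7 < K_p = 84.6, so the forward reaction proceeds.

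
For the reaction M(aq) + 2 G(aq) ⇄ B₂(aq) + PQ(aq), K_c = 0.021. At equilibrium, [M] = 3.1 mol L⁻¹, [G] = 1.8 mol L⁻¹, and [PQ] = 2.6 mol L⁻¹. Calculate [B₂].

[B₂] = 0.081 mol L⁻¹

At equilibrium, K_c = [B₂]·[PQ] / ([M]·[G]²) = 0.021.
([B₂])·(2.6) / ((3.1)·(1.8)²) = 0.021
[B₂] = 0.0811 = 0.081 mol L⁻¹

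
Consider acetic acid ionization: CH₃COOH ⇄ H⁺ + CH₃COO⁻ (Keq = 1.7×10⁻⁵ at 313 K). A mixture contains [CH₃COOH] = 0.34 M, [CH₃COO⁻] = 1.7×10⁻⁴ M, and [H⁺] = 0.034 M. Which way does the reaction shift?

Q = [H⁺]·[CH₃COO⁻] / [CH₃COOH] = (0.034)·(1.7×10⁻⁴) / (0.34) = 1.7×10⁻⁵
Q = 1.7×10⁻⁵ = Keq, so the system is already at equilibrium.

neither direction; the system is at equilibrium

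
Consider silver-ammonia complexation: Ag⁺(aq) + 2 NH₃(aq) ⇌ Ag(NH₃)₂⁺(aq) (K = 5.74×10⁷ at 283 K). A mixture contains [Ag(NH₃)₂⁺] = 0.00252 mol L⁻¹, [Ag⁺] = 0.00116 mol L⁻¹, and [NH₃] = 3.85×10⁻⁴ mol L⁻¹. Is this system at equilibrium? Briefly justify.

no; Q < K, reaction proceeds forward

Q = [Ag(NH₃)₂⁺] / ([Ag⁺]·[NH₃]²) = (0.00252) / ((0.00116)·(3.85×10⁻⁴)²) = 1.47×10⁷
Q = 1.47×10⁷ < K = 5.74×10⁷: net forward reaction.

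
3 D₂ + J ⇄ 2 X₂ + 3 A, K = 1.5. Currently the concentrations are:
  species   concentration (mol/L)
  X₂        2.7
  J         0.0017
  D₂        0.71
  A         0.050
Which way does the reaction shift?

no net change (already at equilibrium)

Q = [X₂]²·[A]³ / ([D₂]³·[J]) = (2.7)²·(0.050)³ / ((0.71)³·(0.0017)) = 1.5
Q = 1.5 = K, so the system is already at equilibrium.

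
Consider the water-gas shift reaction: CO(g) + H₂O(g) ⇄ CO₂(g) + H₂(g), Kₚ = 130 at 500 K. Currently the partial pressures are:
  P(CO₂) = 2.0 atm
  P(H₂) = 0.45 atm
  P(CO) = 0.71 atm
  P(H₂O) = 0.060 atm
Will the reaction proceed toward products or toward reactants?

Qₚ = P(CO₂)·P(H₂) / (P(CO)·P(H₂O)) = (2.0)·(0.45) / ((0.71)·(0.060)) = 21
Qₚ = 21 < Kₚ = 130, so the forward reaction proceeds.

toward products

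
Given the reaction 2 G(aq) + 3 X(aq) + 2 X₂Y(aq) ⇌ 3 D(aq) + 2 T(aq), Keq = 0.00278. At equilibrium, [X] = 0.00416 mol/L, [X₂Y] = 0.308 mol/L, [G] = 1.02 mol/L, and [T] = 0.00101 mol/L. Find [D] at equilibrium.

[D] = 0.0269 mol/L

At equilibrium, Keq = [D]³·[T]² / ([G]²·[X]³·[X₂Y]²) = 0.00278.
([D])³·(0.00101)² / ((1.02)²·(0.00416)³·(0.308)²) = 0.00278
[D]³ = 1.94×10⁻⁵ ⇒ [D] = 0.0269 mol/L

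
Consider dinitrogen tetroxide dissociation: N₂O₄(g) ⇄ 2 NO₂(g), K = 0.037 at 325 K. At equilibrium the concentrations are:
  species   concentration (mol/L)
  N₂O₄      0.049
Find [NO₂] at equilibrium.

[NO₂] = 0.043 mol/L

At equilibrium, K = [NO₂]² / [N₂O₄] = 0.037.
([NO₂])² / (0.049) = 0.037
[NO₂]² = 0.00181 ⇒ [NO₂] = 0.043 mol/L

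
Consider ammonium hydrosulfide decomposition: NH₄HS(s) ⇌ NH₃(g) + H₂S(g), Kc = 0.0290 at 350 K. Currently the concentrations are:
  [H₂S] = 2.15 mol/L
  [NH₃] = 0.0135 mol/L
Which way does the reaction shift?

at equilibrium

(NH₄HS is a pure solid — omitted from Qc.)
Qc = [NH₃]·[H₂S] = (0.0135)·(2.15) = 0.0290
Qc = 0.0290 = Kc, so the system is already at equilibrium.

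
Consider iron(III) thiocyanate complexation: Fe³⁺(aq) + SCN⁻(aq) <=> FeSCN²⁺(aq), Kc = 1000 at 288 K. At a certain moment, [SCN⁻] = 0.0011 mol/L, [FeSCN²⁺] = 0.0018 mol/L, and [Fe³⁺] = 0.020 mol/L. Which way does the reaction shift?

Qc = [FeSCN²⁺] / ([Fe³⁺]·[SCN⁻]) = (0.0018) / ((0.020)·(0.0011)) = 82
Qc = 82 < Kc = 1000, so the forward reaction proceeds.

in the forward direction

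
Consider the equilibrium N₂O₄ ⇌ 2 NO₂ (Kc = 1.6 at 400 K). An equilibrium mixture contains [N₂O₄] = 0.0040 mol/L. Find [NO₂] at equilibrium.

At equilibrium, Kc = [NO₂]² / [N₂O₄] = 1.6.
([NO₂])² / (0.0040) = 1.6
[NO₂]² = 0.00640 ⇒ [NO₂] = 0.080 mol/L

[NO₂] = 0.080 mol/L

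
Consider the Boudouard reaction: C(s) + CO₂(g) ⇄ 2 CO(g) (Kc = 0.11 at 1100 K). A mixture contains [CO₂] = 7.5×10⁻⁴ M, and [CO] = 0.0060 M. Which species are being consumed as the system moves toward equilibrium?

(C is a pure solid — omitted from Qc.)
Qc = [CO]² / [CO₂] = (0.0060)² / (7.5×10⁻⁴) = 0.048
Qc = 0.048 < Kc = 0.11: net forward reaction.

C, CO₂ (reactants)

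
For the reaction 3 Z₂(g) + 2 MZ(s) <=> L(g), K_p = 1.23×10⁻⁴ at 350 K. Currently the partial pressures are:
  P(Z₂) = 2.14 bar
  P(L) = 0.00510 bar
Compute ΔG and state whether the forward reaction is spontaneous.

ΔG = 4.20 kJ/mol; the forward reaction is non-spontaneous

(MZ is a pure solid — omitted from Q_p.)
Q_p = P(L) / P(Z₂)³ = (0.00510) / (2.14)³ = 5.20×10⁻⁴
ΔG = RT ln(Q_p/K_p) = (8.314 J mol⁻¹ K⁻¹)(350 K) × ln(5.20×10⁻⁴/1.23×10⁻⁴)
   = (2.910 kJ/mol)(1.442) = 4.20 kJ/mol
ΔG > 0, so the forward reaction is non-spontaneous (proceeds in reverse).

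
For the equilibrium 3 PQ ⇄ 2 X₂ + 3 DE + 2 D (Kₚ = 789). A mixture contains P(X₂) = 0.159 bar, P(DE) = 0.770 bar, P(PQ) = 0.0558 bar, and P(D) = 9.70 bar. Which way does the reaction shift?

Qₚ = P(X₂)²·P(DE)³·P(D)² / P(PQ)³ = (0.159)²·(0.770)³·(9.70)² / (0.0558)³ = 6250
Qₚ = 6250 > Kₚ = 789, so the reverse reaction proceeds.

reverse (toward reactants)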